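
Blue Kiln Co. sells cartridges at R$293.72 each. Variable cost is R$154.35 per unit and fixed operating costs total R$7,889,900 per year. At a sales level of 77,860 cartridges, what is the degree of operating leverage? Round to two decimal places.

Contribution at this volume is 77,860 × R$139.37 = R$10,851,348.20.
Subtracting fixed costs: EBIT = R$10,851,348.20 − R$7,889,900 = R$2,961,448.20.
DOL = contribution ÷ EBIT = R$10,851,348.20 ÷ R$2,961,448.20 = 3.6642.

3.66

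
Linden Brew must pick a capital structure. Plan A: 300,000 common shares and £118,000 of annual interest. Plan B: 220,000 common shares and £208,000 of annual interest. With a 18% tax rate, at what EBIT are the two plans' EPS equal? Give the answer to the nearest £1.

At indifference, (EBIT − 118,000)(1 − t)/300,000 = (EBIT − 208,000)(1 − t)/220,000.
The (1 − t) factor cancels: (EBIT − 118,000) × 220,000 = (EBIT − 208,000) × 300,000.
EBIT × (300,000 − 220,000) = 208,000 × 300,000 − 118,000 × 220,000 = 36,440,000,000, so EBIT = 36,440,000,000 ÷ 80,000 = 455,500.00.

£455,500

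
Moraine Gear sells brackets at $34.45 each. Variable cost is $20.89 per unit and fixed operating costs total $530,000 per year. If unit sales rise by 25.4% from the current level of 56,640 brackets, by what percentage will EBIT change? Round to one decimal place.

+82.0%

Total contribution margin = 56,640 × $13.56 = $768,038.40.
Subtracting fixed costs: EBIT = $768,038.40 − $530,000 = $238,038.40.
So DOL = total CM / EBIT = $768,038.40 / $238,038.40 = 3.2265.
Operating income changes by 3.2265 × +25.4% = +82.0%.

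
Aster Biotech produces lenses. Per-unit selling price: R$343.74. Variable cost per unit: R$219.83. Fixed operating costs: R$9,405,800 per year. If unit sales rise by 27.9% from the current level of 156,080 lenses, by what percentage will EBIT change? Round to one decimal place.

Total contribution margin = 156,080 × R$123.91 = R$19,339,872.80.
EBIT = R$19,339,872.80 − R$9,405,800 = R$9,934,072.80.
DOL = contribution ÷ EBIT = R$19,339,872.80 ÷ R$9,934,072.80 = 1.9468.
So EBIT moves 1.9468 × (+27.9%) = +54.3%.

+54.3%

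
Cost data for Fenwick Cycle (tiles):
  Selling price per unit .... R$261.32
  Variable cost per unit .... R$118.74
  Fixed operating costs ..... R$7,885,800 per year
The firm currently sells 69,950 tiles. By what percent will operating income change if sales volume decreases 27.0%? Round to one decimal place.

At 69,950 units, contribution = 69,950 × R$142.58 = R$9,973,471.00.
Operating income = contribution − fixed costs = R$9,973,471.00 − R$7,885,800 = R$2,087,671.00.
Degree of operating leverage = R$9,973,471.00 / R$2,087,671.00 = 4.7773.
%ΔEBIT = DOL × %ΔSales = 4.7773 × -27.0% = -129.0%.

-129.0%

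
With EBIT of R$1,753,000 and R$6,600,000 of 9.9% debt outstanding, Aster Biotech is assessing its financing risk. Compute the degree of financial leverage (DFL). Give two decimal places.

Interest = R$653,400.00.
DFL = EBIT ÷ (EBIT − I) = R$1,753,000 ÷ (R$1,753,000 − R$653,400.00) = R$1,753,000 ÷ R$1,099,600.00 = 1.5942.

1.59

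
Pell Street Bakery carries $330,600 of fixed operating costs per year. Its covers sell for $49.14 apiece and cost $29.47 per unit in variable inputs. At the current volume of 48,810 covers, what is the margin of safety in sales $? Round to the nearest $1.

$1,572,612

Unit CM = price − variable cost = $49.14 − $29.47 = $19.67. Break-even units = $330,600 ÷ $19.67 = 16,807.32; break-even revenue = 16,807.32 × $49.14 = $825,911.74.
Current sales = 48,810 × $49.14 = $2,398,523.40.
Margin of safety = $2,398,523.40 − $825,911.74 = $1,572,612.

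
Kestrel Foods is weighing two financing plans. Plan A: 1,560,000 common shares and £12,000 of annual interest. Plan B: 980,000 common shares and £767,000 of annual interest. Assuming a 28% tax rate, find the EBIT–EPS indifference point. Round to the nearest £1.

£2,042,690

Set EPS_A = EPS_B: (EBIT − £12,000)(1 − 0.28) ÷ 1,560,000 = (EBIT − £767,000)(1 − 0.28) ÷ 980,000.
Cancelling (1 − t) and cross-multiplying: 980,000·(EBIT − 12,000) = 1,560,000·(EBIT − 767,000).
Solving, EBIT = (767,000·1,560,000 − 12,000·980,000) / (1,560,000 − 980,000) = 1,184,760,000,000 / 580,000 = 2,042,689.66.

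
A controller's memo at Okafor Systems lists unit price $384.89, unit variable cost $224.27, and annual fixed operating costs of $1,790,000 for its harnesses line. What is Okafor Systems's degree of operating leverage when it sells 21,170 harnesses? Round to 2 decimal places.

2.11

Total contribution margin = 21,170 × $160.62 = $3,400,325.40.
EBIT = $3,400,325.40 − $1,790,000 = $1,610,325.40.
So DOL = total CM / EBIT = $3,400,325.40 / $1,610,325.40 = 2.1116.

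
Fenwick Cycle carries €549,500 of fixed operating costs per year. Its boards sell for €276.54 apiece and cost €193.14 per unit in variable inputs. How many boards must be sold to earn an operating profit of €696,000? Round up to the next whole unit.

Each unit contributes €276.54 − €193.14 = €83.40.
Units = (FC + target) / CM = (€549,500 + €696,000) / €83.40 = 14,934.05, so 14,935 boards.

14,935 boards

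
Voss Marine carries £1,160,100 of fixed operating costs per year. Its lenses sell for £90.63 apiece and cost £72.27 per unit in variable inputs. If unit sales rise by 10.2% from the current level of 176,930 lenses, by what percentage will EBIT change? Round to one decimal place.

Contribution at this volume is 176,930 × £18.36 = £3,248,434.80.
Operating income = contribution − fixed costs = £3,248,434.80 − £1,160,100 = £2,088,334.80.
DOL = contribution ÷ EBIT = £3,248,434.80 ÷ £2,088,334.80 = 1.5555.
Operating income changes by 1.5555 × +10.2% = +15.9%.

+15.9%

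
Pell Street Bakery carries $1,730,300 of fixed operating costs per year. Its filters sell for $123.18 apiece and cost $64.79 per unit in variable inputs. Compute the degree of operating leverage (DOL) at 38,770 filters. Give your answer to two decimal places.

4.24

Total contribution margin = 38,770 × $58.39 = $2,263,780.30.
EBIT = $2,263,780.30 − $1,730,300 = $533,480.30.
DOL = contribution ÷ EBIT = $2,263,780.30 ÷ $533,480.30 = 4.2434.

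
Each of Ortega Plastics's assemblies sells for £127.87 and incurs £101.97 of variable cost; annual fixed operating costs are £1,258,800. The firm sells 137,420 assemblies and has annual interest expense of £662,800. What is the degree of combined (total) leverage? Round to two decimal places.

2.17

Total contribution margin = 137,420 × £25.90 = £3,559,178.00.
Operating income = contribution − fixed costs = £3,559,178.00 − £1,258,800 = £2,300,378.00. Interest = £662,800.00.
DOL = £3,559,178.00 ÷ £2,300,378.00 = 1.5472; DFL = £2,300,378.00 ÷ £1,637,578.00 = 1.4047.
Combined leverage = 1.5472 × 1.4047 = 2.1734.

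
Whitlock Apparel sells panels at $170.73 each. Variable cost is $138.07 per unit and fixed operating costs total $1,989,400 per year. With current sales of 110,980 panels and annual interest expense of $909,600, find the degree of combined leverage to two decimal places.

5.00

Total contribution margin = 110,980 × $32.66 = $3,624,606.80.
Subtracting fixed costs: EBIT = $3,624,606.80 − $1,989,400 = $1,635,206.80. Interest = $909,600.00, so EBIT − I = $725,606.80.
DCL = contribution ÷ (EBIT − I) = $3,624,606.80 ÷ $725,606.80 = 4.9953.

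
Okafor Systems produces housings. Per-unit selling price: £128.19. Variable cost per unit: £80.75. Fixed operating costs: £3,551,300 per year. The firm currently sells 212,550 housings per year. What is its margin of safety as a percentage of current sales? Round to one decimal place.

64.8%

Unit CM = price − variable cost = £128.19 − £80.75 = £47.44. Break-even units = £3,551,300 ÷ £47.44 = 74,858.77; break-even revenue = 74,858.77 × £128.19 = £9,596,145.59.
Actual sales revenue = 212,550 × £128.19 = £27,246,784.50.
Margin of safety = (£27,246,784.50 − £9,596,145.59) ÷ £27,246,784.50 = 64.8%.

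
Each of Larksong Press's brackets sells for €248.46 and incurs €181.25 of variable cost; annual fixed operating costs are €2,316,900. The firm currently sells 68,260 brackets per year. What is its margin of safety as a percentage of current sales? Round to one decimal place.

49.5%

Unit CM = price − variable cost = €248.46 − €181.25 = €67.21. Break-even units = €2,316,900 ÷ €67.21 = 34,472.55; break-even revenue = 34,472.55 × €248.46 = €8,565,049.46.
Actual sales revenue = 68,260 × €248.46 = €16,959,879.60.
Margin of safety = (€16,959,879.60 − €8,565,049.46) ÷ €16,959,879.60 = 49.5%.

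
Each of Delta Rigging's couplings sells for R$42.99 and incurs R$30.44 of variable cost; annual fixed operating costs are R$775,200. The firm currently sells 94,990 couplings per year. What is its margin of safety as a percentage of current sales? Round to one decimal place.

Each unit contributes R$42.99 − R$30.44 = R$12.55. Break-even units = R$775,200 ÷ R$12.55 = 61,768.92; break-even revenue = 61,768.92 × R$42.99 = R$2,655,446.06.
Actual sales revenue = 94,990 × R$42.99 = R$4,083,620.10.
Margin of safety = (R$4,083,620.10 − R$2,655,446.06) ÷ R$4,083,620.10 = 35.0%.

35.0%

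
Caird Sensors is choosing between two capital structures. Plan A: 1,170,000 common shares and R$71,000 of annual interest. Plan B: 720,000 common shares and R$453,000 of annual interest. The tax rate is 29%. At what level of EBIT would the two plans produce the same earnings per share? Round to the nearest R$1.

Set EPS_A = EPS_B: (EBIT − R$71,000)(1 − 0.29) ÷ 1,170,000 = (EBIT − R$453,000)(1 − 0.29) ÷ 720,000.
Cancelling (1 − t) and cross-multiplying: 720,000·(EBIT − 71,000) = 1,170,000·(EBIT − 453,000).
EBIT × (1,170,000 − 720,000) = 453,000 × 1,170,000 − 71,000 × 720,000 = 478,890,000,000, so EBIT = 478,890,000,000 ÷ 450,000 = 1,064,200.00.

R$1,064,200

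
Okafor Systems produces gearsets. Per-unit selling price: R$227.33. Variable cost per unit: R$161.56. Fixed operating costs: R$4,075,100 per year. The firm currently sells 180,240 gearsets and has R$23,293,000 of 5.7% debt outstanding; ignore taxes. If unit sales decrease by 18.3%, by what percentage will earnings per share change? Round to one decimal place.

-33.6%

Contribution at this volume is 180,240 × R$65.77 = R$11,854,384.80.
EBIT = R$11,854,384.80 − R$4,075,100 = R$7,779,284.80.
Interest = R$1,327,701.00, so EBIT − I = R$6,451,583.80.
DCL = total CM / (EBIT − I) = R$11,854,384.80 / R$6,451,583.80 = 1.8374.
%ΔEPS = DCL × %ΔSales = 1.8374 × -18.3% = -33.6%.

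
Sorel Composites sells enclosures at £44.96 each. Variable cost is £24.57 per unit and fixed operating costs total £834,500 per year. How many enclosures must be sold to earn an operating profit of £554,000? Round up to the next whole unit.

Each unit contributes £44.96 − £24.57 = £20.39.
Need Q such that Q × £20.39 − £834,500 = £554,000, i.e. Q = £1,388,500 / £20.39 = 68,097.11 → 68,098.

68,098 enclosures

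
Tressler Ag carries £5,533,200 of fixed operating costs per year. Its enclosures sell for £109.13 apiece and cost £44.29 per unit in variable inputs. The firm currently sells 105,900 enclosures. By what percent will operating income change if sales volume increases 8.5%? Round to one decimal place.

+43.8%

At 105,900 units, contribution = 105,900 × £64.84 = £6,866,556.00.
Subtracting fixed costs: EBIT = £6,866,556.00 − £5,533,200 = £1,333,356.00.
DOL = contribution ÷ EBIT = £6,866,556.00 ÷ £1,333,356.00 = 5.1498.
So EBIT moves 5.1498 × (+8.5%) = +43.8%.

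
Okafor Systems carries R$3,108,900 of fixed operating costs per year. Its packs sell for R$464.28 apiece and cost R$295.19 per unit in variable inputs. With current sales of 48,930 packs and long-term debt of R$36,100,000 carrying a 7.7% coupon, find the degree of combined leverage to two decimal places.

3.47

Total contribution margin = 48,930 × R$169.09 = R$8,273,573.70.
Subtracting fixed costs: EBIT = R$8,273,573.70 − R$3,108,900 = R$5,164,673.70. Interest = R$2,779,700.00, so EBIT − I = R$2,384,973.70.
Degree of total leverage = total CM / (EBIT − interest) = R$8,273,573.70 / R$2,384,973.70 = 3.4690.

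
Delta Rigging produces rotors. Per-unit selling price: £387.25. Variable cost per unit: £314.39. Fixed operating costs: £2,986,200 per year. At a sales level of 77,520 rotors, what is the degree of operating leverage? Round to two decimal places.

Total contribution margin = 77,520 × £72.86 = £5,648,107.20.
EBIT = £5,648,107.20 − £2,986,200 = £2,661,907.20.
So DOL = total CM / EBIT = £5,648,107.20 / £2,661,907.20 = 2.1218.

2.12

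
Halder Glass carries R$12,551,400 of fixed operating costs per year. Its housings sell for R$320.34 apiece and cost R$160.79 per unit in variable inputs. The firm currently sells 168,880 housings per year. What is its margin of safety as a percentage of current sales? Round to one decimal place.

53.4%

Each unit contributes R$320.34 − R$160.79 = R$159.55. Break-even units = R$12,551,400 ÷ R$159.55 = 78,667.50; break-even revenue = 78,667.50 × R$320.34 = R$25,200,347.70.
Actual sales revenue = 168,880 × R$320.34 = R$54,099,019.20.
Margin of safety = (R$54,099,019.20 − R$25,200,347.70) ÷ R$54,099,019.20 = 53.4%.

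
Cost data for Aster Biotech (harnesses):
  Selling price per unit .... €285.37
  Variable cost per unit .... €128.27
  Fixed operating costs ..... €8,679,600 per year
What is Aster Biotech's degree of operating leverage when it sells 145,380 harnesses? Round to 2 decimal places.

1.61

Total contribution margin = 145,380 × €157.10 = €22,839,198.00.
Operating income = contribution − fixed costs = €22,839,198.00 − €8,679,600 = €14,159,598.00.
Degree of operating leverage = €22,839,198.00 / €14,159,598.00 = 1.6130.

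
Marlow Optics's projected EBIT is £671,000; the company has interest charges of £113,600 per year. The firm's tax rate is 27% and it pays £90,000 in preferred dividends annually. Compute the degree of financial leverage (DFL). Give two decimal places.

Annual interest charges come to £113,600.00.
Pre-tax preferred-dividend burden = £90,000 ÷ (1 − 0.27) = £123,287.67.
DFL = EBIT ÷ [EBIT − I − D_p/(1−t)] = £671,000 ÷ [£671,000 − £113,600.00 − £123,287.67] = £671,000 ÷ £434,112.33 = 1.5457.

1.55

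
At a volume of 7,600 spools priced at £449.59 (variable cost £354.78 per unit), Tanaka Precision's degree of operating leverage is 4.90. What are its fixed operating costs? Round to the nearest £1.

Contribution at this volume is 7,600 × £94.81 = £720,556.00.
DOL = contribution / EBIT, so EBIT = £720,556.00 / 4.90 = £147,052.24.
And FC = contribution − EBIT = £720,556.00 − £147,052.24 = £573,504.

£573,504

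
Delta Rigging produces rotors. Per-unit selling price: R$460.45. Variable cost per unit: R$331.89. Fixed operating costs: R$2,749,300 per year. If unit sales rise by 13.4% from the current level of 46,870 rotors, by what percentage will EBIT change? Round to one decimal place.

Contribution at this volume is 46,870 × R$128.56 = R$6,025,607.20.
Operating income = contribution − fixed costs = R$6,025,607.20 − R$2,749,300 = R$3,276,307.20.
Degree of operating leverage = R$6,025,607.20 / R$3,276,307.20 = 1.8391.
So EBIT moves 1.8391 × (+13.4%) = +24.6%.

+24.6%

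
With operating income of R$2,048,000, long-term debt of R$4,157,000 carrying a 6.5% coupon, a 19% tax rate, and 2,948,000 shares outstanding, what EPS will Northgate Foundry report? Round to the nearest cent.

R$0.49

Interest = R$270,205.00, so EBT = R$2,048,000 − R$270,205.00 = R$1,777,795.00.
After tax at 19%: net income = R$1,777,795.00 × 0.81 = R$1,440,013.95.
EPS = R$1,440,013.95 ÷ 2,948,000 = R$0.49.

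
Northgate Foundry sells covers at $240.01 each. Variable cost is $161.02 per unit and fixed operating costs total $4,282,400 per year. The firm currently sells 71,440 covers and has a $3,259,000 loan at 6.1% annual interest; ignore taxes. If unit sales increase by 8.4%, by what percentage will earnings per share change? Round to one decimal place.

+40.8%

At 71,440 units, contribution = 71,440 × $78.99 = $5,643,045.60.
Operating income = contribution − fixed costs = $5,643,045.60 − $4,282,400 = $1,360,645.60.
After interest of $198,799.00, pre-tax earnings = $1,161,846.60.
DCL = total CM / (EBIT − I) = $5,643,045.60 / $1,161,846.60 = 4.8570.
%ΔEPS = DCL × %ΔSales = 4.8570 × +8.4% = +40.8%.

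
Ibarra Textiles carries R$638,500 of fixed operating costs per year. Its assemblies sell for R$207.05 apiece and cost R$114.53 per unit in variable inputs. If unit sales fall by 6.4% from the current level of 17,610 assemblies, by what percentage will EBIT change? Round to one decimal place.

Contribution at this volume is 17,610 × R$92.52 = R$1,629,277.20.
Operating income = contribution − fixed costs = R$1,629,277.20 − R$638,500 = R$990,777.20.
DOL = contribution ÷ EBIT = R$1,629,277.20 ÷ R$990,777.20 = 1.6444.
So EBIT moves 1.6444 × (-6.4%) = -10.5%.

-10.5%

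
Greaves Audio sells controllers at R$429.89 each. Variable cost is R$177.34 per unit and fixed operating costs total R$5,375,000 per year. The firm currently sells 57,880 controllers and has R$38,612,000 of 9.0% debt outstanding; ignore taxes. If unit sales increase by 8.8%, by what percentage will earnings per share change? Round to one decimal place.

+22.3%

Total contribution margin = 57,880 × R$252.55 = R$14,617,594.00.
Subtracting fixed costs: EBIT = R$14,617,594.00 − R$5,375,000 = R$9,242,594.00.
After interest of R$3,475,080.00, pre-tax earnings = R$5,767,514.00.
DCL = total CM / (EBIT − I) = R$14,617,594.00 / R$5,767,514.00 = 2.5345.
EPS therefore changes by 2.5345 × (+8.8%) = +22.3%.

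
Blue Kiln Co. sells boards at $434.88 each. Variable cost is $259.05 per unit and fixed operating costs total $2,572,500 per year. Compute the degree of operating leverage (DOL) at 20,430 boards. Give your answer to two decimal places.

Total contribution margin = 20,430 × $175.83 = $3,592,206.90.
EBIT = $3,592,206.90 − $2,572,500 = $1,019,706.90.
DOL = contribution ÷ EBIT = $3,592,206.90 ÷ $1,019,706.90 = 3.5228.

3.52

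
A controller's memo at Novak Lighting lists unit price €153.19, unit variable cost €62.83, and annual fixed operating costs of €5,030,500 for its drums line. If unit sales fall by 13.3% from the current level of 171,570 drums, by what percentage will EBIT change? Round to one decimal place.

Total contribution margin = 171,570 × €90.36 = €15,503,065.20.
EBIT = €15,503,065.20 − €5,030,500 = €10,472,565.20.
So DOL = total CM / EBIT = €15,503,065.20 / €10,472,565.20 = 1.4804.
%ΔEBIT = DOL × %ΔSales = 1.4804 × -13.3% = -19.7%.

-19.7%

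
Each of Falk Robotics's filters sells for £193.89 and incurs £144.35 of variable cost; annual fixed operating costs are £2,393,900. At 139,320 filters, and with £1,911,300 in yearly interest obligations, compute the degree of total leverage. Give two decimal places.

2.66

Contribution at this volume is 139,320 × £49.54 = £6,901,912.80.
EBIT = £6,901,912.80 − £2,393,900 = £4,508,012.80. Interest = £1,911,300.00, so EBIT − I = £2,596,712.80.
Degree of total leverage = total CM / (EBIT − interest) = £6,901,912.80 / £2,596,712.80 = 2.6579.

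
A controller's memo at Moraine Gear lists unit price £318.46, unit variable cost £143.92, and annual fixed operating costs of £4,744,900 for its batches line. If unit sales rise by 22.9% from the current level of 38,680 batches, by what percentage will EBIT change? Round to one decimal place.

At 38,680 units, contribution = 38,680 × £174.54 = £6,751,207.20.
Subtracting fixed costs: EBIT = £6,751,207.20 − £4,744,900 = £2,006,307.20.
So DOL = total CM / EBIT = £6,751,207.20 / £2,006,307.20 = 3.3650.
Operating income changes by 3.3650 × +22.9% = +77.1%.

+77.1%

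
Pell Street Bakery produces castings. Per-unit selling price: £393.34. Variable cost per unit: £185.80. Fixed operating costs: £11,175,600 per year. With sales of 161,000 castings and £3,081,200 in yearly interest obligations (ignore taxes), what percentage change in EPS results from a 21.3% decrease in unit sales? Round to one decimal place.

Contribution at this volume is 161,000 × £207.54 = £33,413,940.00.
EBIT = £33,413,940.00 − £11,175,600 = £22,238,340.00.
Interest = £3,081,200.00, so EBIT − I = £19,157,140.00.
Degree of combined leverage = contribution ÷ (EBIT − I) = £33,413,940.00 ÷ £19,157,140.00 = 1.7442.
%ΔEPS = DCL × %ΔSales = 1.7442 × -21.3% = -37.2%.

-37.2%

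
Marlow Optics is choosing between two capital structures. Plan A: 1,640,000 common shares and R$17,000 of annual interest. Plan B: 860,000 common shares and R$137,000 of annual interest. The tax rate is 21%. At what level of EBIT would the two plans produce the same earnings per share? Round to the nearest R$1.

Set EPS_A = EPS_B: (EBIT − R$17,000)(1 − 0.21) ÷ 1,640,000 = (EBIT − R$137,000)(1 − 0.21) ÷ 860,000.
Cancelling (1 − t) and cross-multiplying: 860,000·(EBIT − 17,000) = 1,640,000·(EBIT − 137,000).
EBIT × (1,640,000 − 860,000) = 137,000 × 1,640,000 − 17,000 × 860,000 = 210,060,000,000, so EBIT = 210,060,000,000 ÷ 780,000 = 269,307.69.

R$269,308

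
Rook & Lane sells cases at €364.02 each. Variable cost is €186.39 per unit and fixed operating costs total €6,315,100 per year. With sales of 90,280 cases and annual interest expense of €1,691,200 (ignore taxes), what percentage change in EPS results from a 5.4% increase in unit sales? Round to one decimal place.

+10.8%

Contribution at this volume is 90,280 × €177.63 = €16,036,436.40.
EBIT = €16,036,436.40 − €6,315,100 = €9,721,336.40.
After interest of €1,691,200.00, pre-tax earnings = €8,030,136.40.
DCL = total CM / (EBIT − I) = €16,036,436.40 / €8,030,136.40 = 1.9970.
EPS therefore changes by 1.9970 × (+5.4%) = +10.8%.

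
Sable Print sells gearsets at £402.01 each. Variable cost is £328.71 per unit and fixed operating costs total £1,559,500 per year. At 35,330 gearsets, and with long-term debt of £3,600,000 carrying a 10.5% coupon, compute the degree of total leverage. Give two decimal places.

3.97

Contribution at this volume is 35,330 × £73.30 = £2,589,689.00.
Subtracting fixed costs: EBIT = £2,589,689.00 − £1,559,500 = £1,030,189.00. Interest = £378,000.00.
DOL = £2,589,689.00 ÷ £1,030,189.00 = 2.5138; DFL = £1,030,189.00 ÷ £652,189.00 = 1.5796.
DCL = DOL × DFL = 2.5138 × 1.5796 = 3.9708.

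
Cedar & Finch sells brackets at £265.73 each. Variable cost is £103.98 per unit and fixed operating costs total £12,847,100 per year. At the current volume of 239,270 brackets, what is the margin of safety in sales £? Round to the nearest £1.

£42,475,437

Contribution margin per unit = £265.73 − £103.98 = £161.75. Break-even units = £12,847,100 ÷ £161.75 = 79,425.66; break-even revenue = 79,425.66 × £265.73 = £21,105,779.80.
Actual sales revenue = 239,270 × £265.73 = £63,581,217.10.
Margin of safety = £63,581,217.10 − £21,105,779.80 = £42,475,437.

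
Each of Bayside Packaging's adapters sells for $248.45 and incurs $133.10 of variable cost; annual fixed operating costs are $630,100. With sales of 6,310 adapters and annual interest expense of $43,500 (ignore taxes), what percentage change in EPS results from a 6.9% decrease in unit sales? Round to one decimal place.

-92.6%

Total contribution margin = 6,310 × $115.35 = $727,858.50.
Subtracting fixed costs: EBIT = $727,858.50 − $630,100 = $97,758.50.
After interest of $43,500.00, pre-tax earnings = $54,258.50.
DCL = total CM / (EBIT − I) = $727,858.50 / $54,258.50 = 13.4146.
EPS therefore changes by 13.4146 × (-6.9%) = -92.6%.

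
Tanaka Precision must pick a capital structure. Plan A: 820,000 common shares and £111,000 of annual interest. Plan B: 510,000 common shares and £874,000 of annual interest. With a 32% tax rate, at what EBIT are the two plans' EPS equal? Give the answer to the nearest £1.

£2,129,258

At indifference, (EBIT − 111,000)(1 − t)/820,000 = (EBIT − 874,000)(1 − t)/510,000.
Cancelling (1 − t) and cross-multiplying: 510,000·(EBIT − 111,000) = 820,000·(EBIT − 874,000).
EBIT × (820,000 − 510,000) = 874,000 × 820,000 − 111,000 × 510,000 = 660,070,000,000, so EBIT = 660,070,000,000 ÷ 310,000 = 2,129,258.06.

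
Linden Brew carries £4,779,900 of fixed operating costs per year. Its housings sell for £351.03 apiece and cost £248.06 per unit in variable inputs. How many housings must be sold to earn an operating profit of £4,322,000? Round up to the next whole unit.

Contribution margin per unit = £351.03 − £248.06 = £102.97.
Required volume = (fixed costs + target profit) ÷ CM = (£4,779,900 + £4,322,000) ÷ £102.97 = 88,393.71, so 88,394 housings.

88,394 housings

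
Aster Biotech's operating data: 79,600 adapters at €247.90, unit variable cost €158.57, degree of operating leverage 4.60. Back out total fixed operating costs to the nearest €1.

€5,564,871

Total contribution margin = 79,600 × €89.33 = €7,110,668.00.
DOL = contribution / EBIT, so EBIT = €7,110,668.00 / 4.60 = €1,545,797.39.
Fixed costs = CM − EBIT = €7,110,668.00 − €1,545,797.39 = €5,564,871.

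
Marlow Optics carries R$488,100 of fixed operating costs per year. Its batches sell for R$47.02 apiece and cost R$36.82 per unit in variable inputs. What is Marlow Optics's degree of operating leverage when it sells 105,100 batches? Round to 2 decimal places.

1.84

At 105,100 units, contribution = 105,100 × R$10.20 = R$1,072,020.00.
Subtracting fixed costs: EBIT = R$1,072,020.00 − R$488,100 = R$583,920.00.
Degree of operating leverage = R$1,072,020.00 / R$583,920.00 = 1.8359.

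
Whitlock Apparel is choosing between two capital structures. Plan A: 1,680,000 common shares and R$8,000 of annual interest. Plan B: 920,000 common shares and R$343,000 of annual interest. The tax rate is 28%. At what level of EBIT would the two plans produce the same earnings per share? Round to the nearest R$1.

Set EPS_A = EPS_B: (EBIT − R$8,000)(1 − 0.28) ÷ 1,680,000 = (EBIT − R$343,000)(1 − 0.28) ÷ 920,000.
The (1 − t) factor cancels: (EBIT − 8,000) × 920,000 = (EBIT − 343,000) × 1,680,000.
Solving, EBIT = (343,000·1,680,000 − 8,000·920,000) / (1,680,000 − 920,000) = 568,880,000,000 / 760,000 = 748,526.32.

R$748,526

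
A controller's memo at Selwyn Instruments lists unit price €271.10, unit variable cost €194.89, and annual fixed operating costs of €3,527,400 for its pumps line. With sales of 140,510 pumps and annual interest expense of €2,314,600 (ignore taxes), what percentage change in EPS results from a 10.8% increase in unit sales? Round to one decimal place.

+23.8%

Contribution at this volume is 140,510 × €76.21 = €10,708,267.10.
Subtracting fixed costs: EBIT = €10,708,267.10 − €3,527,400 = €7,180,867.10.
Interest = €2,314,600.00, so EBIT − I = €4,866,267.10.
Degree of combined leverage = contribution ÷ (EBIT − I) = €10,708,267.10 ÷ €4,866,267.10 = 2.2005.
EPS therefore changes by 2.2005 × (+10.8%) = +23.8%.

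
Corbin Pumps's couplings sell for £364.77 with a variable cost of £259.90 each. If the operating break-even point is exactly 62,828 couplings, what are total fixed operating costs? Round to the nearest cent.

Unit CM = price − variable cost = £364.77 − £259.90 = £104.87.
Fixed costs = break-even units × CM = 62,828 × £104.87 = £6,588,772.36.

£6,588,772.36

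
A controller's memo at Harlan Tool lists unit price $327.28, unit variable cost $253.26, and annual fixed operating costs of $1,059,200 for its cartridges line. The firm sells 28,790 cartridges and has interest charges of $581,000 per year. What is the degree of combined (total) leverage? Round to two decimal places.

Total contribution margin = 28,790 × $74.02 = $2,131,035.80.
EBIT = $2,131,035.80 − $1,059,200 = $1,071,835.80. Interest = $581,000.00.
DOL = $2,131,035.80 ÷ $1,071,835.80 = 1.9882; DFL = $1,071,835.80 ÷ $490,835.80 = 2.1837.
Combined leverage = 1.9882 × 2.1837 = 4.3416.

4.34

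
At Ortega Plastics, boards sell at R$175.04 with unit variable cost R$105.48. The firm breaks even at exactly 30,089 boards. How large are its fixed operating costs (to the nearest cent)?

Unit CM = price − variable cost = R$175.04 − R$105.48 = R$69.56.
Since BE = FC / CM, FC = 30,089 × R$69.56 = R$2,092,990.84.

R$2,092,990.84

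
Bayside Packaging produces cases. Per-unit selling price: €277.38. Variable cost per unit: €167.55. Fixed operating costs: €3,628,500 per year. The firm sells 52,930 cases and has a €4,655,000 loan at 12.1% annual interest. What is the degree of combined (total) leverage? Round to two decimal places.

3.59

Total contribution margin = 52,930 × €109.83 = €5,813,301.90.
EBIT = €5,813,301.90 − €3,628,500 = €2,184,801.90. Interest = €563,255.00, so EBIT − I = €1,621,546.90.
DCL = contribution ÷ (EBIT − I) = €5,813,301.90 ÷ €1,621,546.90 = 3.5850.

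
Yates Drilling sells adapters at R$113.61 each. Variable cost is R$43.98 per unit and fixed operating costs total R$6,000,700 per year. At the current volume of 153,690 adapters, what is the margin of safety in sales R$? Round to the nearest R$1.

R$7,669,833

Unit CM = price − variable cost = R$113.61 − R$43.98 = R$69.63. Break-even units = R$6,000,700 ÷ R$69.63 = 86,179.81; break-even revenue = 86,179.81 × R$113.61 = R$9,790,887.94.
Actual sales revenue = 153,690 × R$113.61 = R$17,460,720.90.
Margin of safety = R$17,460,720.90 − R$9,790,887.94 = R$7,669,833.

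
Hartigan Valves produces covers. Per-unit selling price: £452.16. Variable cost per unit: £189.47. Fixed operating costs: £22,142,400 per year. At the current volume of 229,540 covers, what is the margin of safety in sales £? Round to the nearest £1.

£65,675,793

Each unit contributes £452.16 − £189.47 = £262.69. Break-even units = £22,142,400 ÷ £262.69 = 84,290.99; break-even revenue = 84,290.99 × £452.16 = £38,113,013.76.
Current sales = 229,540 × £452.16 = £103,788,806.40.
Margin of safety = £103,788,806.40 − £38,113,013.76 = £65,675,793.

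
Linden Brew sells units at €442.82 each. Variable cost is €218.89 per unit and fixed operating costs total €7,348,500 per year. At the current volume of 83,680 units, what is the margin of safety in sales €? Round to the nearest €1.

€22,523,571

Contribution margin per unit = €442.82 − €218.89 = €223.93. Break-even units = €7,348,500 ÷ €223.93 = 32,816.06; break-even revenue = 32,816.06 × €442.82 = €14,531,607.06.
Current sales = 83,680 × €442.82 = €37,055,177.60.
Margin of safety = €37,055,177.60 − €14,531,607.06 = €22,523,571.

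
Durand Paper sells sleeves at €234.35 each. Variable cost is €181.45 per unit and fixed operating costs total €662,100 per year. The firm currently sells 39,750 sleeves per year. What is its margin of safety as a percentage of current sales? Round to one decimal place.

68.5%

Contribution margin per unit = €234.35 − €181.45 = €52.90. Break-even units = €662,100 ÷ €52.90 = 12,516.07; break-even revenue = 12,516.07 × €234.35 = €2,933,140.55.
Current sales = 39,750 × €234.35 = €9,315,412.50.
Margin of safety = (€9,315,412.50 − €2,933,140.55) ÷ €9,315,412.50 = 68.5%.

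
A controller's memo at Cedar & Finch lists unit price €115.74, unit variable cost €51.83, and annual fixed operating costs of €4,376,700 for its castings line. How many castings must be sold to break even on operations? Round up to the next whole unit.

Contribution margin per unit = €115.74 − €51.83 = €63.91.
Break-even volume = fixed costs ÷ CM per unit = €4,376,700 ÷ €63.91 = 68,482.24, so 68,483 castings.

68,483 castings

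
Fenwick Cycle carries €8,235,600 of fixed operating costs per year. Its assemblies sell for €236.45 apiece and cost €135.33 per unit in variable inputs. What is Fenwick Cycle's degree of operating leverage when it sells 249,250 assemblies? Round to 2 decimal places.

1.49

Total contribution margin = 249,250 × €101.12 = €25,204,160.00.
EBIT = €25,204,160.00 − €8,235,600 = €16,968,560.00.
Degree of operating leverage = €25,204,160.00 / €16,968,560.00 = 1.4853.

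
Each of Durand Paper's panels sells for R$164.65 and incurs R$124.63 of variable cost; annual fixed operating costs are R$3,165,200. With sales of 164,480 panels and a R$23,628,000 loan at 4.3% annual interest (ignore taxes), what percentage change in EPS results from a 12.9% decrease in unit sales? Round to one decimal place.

-35.4%

Contribution at this volume is 164,480 × R$40.02 = R$6,582,489.60.
Subtracting fixed costs: EBIT = R$6,582,489.60 − R$3,165,200 = R$3,417,289.60.
After interest of R$1,016,004.00, pre-tax earnings = R$2,401,285.60.
DCL = total CM / (EBIT − I) = R$6,582,489.60 / R$2,401,285.60 = 2.7412.
%ΔEPS = DCL × %ΔSales = 2.7412 × -12.9% = -35.4%.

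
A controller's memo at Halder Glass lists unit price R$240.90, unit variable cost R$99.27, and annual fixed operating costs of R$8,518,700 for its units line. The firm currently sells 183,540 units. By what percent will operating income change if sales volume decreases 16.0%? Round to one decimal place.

-23.8%

At 183,540 units, contribution = 183,540 × R$141.63 = R$25,994,770.20.
Subtracting fixed costs: EBIT = R$25,994,770.20 − R$8,518,700 = R$17,476,070.20.
So DOL = total CM / EBIT = R$25,994,770.20 / R$17,476,070.20 = 1.4874.
Operating income changes by 1.4874 × -16.0% = -23.8%.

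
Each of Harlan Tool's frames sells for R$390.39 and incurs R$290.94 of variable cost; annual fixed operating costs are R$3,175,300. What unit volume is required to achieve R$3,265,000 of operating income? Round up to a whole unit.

Each unit contributes R$390.39 − R$290.94 = R$99.45.
Need Q such that Q × R$99.45 − R$3,175,300 = R$3,265,000, i.e. Q = R$6,440,300 / R$99.45 = 64,759.18 → 64,760.

64,760 frames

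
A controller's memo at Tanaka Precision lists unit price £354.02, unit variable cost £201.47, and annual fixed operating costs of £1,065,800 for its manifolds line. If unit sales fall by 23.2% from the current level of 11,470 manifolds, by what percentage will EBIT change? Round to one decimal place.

At 11,470 units, contribution = 11,470 × £152.55 = £1,749,748.50.
Operating income = contribution − fixed costs = £1,749,748.50 − £1,065,800 = £683,948.50.
DOL = contribution ÷ EBIT = £1,749,748.50 ÷ £683,948.50 = 2.5583.
%ΔEBIT = DOL × %ΔSales = 2.5583 × -23.2% = -59.4%.

-59.4%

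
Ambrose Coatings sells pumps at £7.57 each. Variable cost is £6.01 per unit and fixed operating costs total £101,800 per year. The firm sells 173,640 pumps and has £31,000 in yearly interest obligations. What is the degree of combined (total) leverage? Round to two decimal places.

Contribution at this volume is 173,640 × £1.56 = £270,878.40.
Subtracting fixed costs: EBIT = £270,878.40 − £101,800 = £169,078.40. Interest = £31,000.00, so EBIT − I = £138,078.40.
DCL = contribution ÷ (EBIT − I) = £270,878.40 ÷ £138,078.40 = 1.9618.

1.96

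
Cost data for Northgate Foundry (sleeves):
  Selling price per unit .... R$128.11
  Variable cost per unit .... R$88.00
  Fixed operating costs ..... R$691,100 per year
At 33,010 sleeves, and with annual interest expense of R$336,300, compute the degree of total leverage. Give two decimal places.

4.46

Contribution at this volume is 33,010 × R$40.11 = R$1,324,031.10.
EBIT = R$1,324,031.10 − R$691,100 = R$632,931.10. Interest = R$336,300.00, so EBIT − I = R$296,631.10.
Degree of total leverage = total CM / (EBIT − interest) = R$1,324,031.10 / R$296,631.10 = 4.4636.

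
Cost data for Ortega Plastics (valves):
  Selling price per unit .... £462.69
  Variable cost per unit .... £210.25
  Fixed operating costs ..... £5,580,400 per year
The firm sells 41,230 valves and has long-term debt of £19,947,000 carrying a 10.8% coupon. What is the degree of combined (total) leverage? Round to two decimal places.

3.89

Contribution at this volume is 41,230 × £252.44 = £10,408,101.20.
Operating income = contribution − fixed costs = £10,408,101.20 − £5,580,400 = £4,827,701.20. Interest = £2,154,276.00.
DOL = £10,408,101.20 ÷ £4,827,701.20 = 2.1559; DFL = £4,827,701.20 ÷ £2,673,425.20 = 1.8058.
Combined leverage = 2.1559 × 1.8058 = 3.8931.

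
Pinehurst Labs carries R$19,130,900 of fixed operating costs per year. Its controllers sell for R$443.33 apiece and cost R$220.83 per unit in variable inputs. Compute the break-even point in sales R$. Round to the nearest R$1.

R$38,118,211

Contribution margin per unit = R$443.33 − R$220.83 = R$222.50, a CM ratio of R$222.50 ÷ R$443.33 = 0.5019.
Break-even sales = FC ÷ CM ratio = R$19,130,900 × R$443.33 / R$222.50 = R$38,118,211.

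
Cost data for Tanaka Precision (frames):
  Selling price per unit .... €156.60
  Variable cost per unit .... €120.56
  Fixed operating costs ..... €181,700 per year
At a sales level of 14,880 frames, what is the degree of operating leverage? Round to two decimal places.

Contribution at this volume is 14,880 × €36.04 = €536,275.20.
Subtracting fixed costs: EBIT = €536,275.20 − €181,700 = €354,575.20.
DOL = contribution ÷ EBIT = €536,275.20 ÷ €354,575.20 = 1.5124.

1.51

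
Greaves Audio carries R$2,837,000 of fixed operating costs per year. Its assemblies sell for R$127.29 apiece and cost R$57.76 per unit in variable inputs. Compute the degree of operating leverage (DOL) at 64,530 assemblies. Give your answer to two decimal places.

Contribution at this volume is 64,530 × R$69.53 = R$4,486,770.90.
EBIT = R$4,486,770.90 − R$2,837,000 = R$1,649,770.90.
DOL = contribution ÷ EBIT = R$4,486,770.90 ÷ R$1,649,770.90 = 2.7196.

2.72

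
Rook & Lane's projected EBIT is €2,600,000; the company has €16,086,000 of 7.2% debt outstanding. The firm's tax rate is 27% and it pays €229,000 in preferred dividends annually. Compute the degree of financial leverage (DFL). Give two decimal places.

2.30

Interest = €1,158,192.00.
Preferred dividends grossed up pre-tax: €229,000 / (1 − 0.27) = €313,698.63.
DFL = EBIT ÷ [EBIT − I − D_p/(1−t)] = €2,600,000 ÷ [€2,600,000 − €1,158,192.00 − €313,698.63] = €2,600,000 ÷ €1,128,109.37 = 2.3047.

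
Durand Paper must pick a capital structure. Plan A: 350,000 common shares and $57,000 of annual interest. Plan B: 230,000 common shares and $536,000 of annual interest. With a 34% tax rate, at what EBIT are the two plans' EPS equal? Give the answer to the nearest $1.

Set EPS_A = EPS_B: (EBIT − $57,000)(1 − 0.34) ÷ 350,000 = (EBIT − $536,000)(1 − 0.34) ÷ 230,000.
The (1 − t) factor cancels: (EBIT − 57,000) × 230,000 = (EBIT − 536,000) × 350,000.
Solving, EBIT = (536,000·350,000 − 57,000·230,000) / (350,000 − 230,000) = 174,490,000,000 / 120,000 = 1,454,083.33.

$1,454,083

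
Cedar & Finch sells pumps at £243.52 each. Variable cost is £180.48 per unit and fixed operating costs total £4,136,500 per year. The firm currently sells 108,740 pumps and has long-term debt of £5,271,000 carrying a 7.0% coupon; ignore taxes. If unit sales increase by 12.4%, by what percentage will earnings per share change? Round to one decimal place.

Total contribution margin = 108,740 × £63.04 = £6,854,969.60.
Operating income = contribution − fixed costs = £6,854,969.60 − £4,136,500 = £2,718,469.60.
Interest = £368,970.00, so EBIT − I = £2,349,499.60.
Degree of combined leverage = contribution ÷ (EBIT − I) = £6,854,969.60 ÷ £2,349,499.60 = 2.9176.
%ΔEPS = DCL × %ΔSales = 2.9176 × +12.4% = +36.2%.

+36.2%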